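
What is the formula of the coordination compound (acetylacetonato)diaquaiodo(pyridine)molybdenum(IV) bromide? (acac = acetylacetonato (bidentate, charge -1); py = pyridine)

Ligands: 1 acetylacetonato (acac, -1), 1 pyridine (py, neutral), 1 iodo (I, -1), 2 aqua (H2O, neutral). Ligand charge sum = -2.
With Mo in oxidation state +4, the complex ion is [Mo...]^2+.
Charge balance with bromide (-1) requires 1 complex ion per 2 bromide.

[Mo(acac)(H2O)2I(py)]Br2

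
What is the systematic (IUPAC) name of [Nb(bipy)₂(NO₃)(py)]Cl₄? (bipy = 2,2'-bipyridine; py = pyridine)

The 4 chloride counter-ions carry a total charge of -4, so each complex ion is 4+.
Ligand charges: 2×2,2'-bipyridine (neutral), 1×nitrato (-1 each), 1×pyridine (neutral); total -1. So Nb + (-1) = 4+, giving Nb = +5.
Ligands are named alphabetically: bipyridine before nitrato before pyridine.

bis(2,2'-bipyridine)nitrato(pyridine)niobium(V) chloride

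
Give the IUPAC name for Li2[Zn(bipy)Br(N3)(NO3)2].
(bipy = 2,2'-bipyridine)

lithium azido(2,2'-bipyridine)bromodinitratozincate(II)

The 2 lithium counter-ions carry a total charge of +2, so each complex ion is 2−.
Ligand charges: 1×bromo (-1 each), 1×azido (-1 each), 2×nitrato (-1 each), 1×2,2'-bipyridine (neutral); total -4. So Zn + (-4) = 2−, giving Zn = +2.
Ligands are named alphabetically: azido before bipyridine before bromo before nitrato.
The complex ion is anionic, so zinc takes the -ate form zincate(II).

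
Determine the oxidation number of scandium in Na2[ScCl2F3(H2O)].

+3

2 sodium outside the brackets (+1 each) → the complex ion is 2−.
Ligand charges: 2×Cl = -2; 1×H2O neutral; 3×F = -3; sum -5.
Sc + (-5) = 2− ⇒ Sc is +3.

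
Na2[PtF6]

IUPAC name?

sodium hexafluoroplatinate(IV)

The 2 sodium counter-ions carry a total charge of +2, so each complex ion is 2−.
Ligand charges: 6×fluoro (-1 each); total -6. So Pt + (-6) = 2−, giving Pt = +4.
The complex ion is anionic, so platinum takes the -ate form platinate(IV).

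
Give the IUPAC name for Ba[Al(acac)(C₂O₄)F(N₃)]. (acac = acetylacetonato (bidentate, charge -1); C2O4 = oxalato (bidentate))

barium (acetylacetonato)azidofluorooxalatoaluminate(III)

The 1 barium counter-ion carries a total charge of +2, so each complex ion is 2−.
Ligand charges: 1×azido (-1 each), 1×fluoro (-1 each), 1×acetylacetonato (-1 each), 1×oxalato (-2 each); total -5. So Al + (-5) = 2−, giving Al = +3.
Ligands are named alphabetically: acetylacetonato before azido before fluoro before oxalato.
The complex ion is anionic, so aluminium takes the -ate form aluminate(III).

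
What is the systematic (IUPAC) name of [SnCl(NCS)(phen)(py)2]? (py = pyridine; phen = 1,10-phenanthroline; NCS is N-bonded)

chloroisothiocyanato(1,10-phenanthroline)bis(pyridine)tin(II)

There is no counter-ion, so the complex is neutral overall.
Ligand charges: 1×chloro (-1 each), 2×pyridine (neutral), 1×1,10-phenanthroline (neutral), 1×isothiocyanato (-1 each); total -2. So Sn + (-2) = 0, giving Sn = +2.
Ligands are named alphabetically: chloro before isothiocyanato before phenanthroline before pyridine.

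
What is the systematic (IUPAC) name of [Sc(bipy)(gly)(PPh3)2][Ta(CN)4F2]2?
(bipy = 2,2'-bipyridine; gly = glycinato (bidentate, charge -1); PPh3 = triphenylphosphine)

(2,2'-bipyridine)(glycinato)bis(triphenylphosphine)scandium(III) tetracyanodifluorotantalate(V)

Scandium is always +3 in its complexes; the cation's ligand charges sum to -1, so the complex cation is 2+.
With 2 anions per cation, each anion must be 2/2 = 1−.
Anion: ligand charges sum to -6; for the ion to be 1−, Ta = +5.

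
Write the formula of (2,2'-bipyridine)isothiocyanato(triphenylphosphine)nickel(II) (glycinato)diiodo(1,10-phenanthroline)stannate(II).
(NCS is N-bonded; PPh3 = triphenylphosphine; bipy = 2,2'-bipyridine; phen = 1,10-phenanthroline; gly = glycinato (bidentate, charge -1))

Cation [Ni…]: ligand charges -1, Ni(II) ⇒ ion charge 1+.
Anion [Sn…]: ligand charges -3, Sn(II) ⇒ ion charge 1−.
One 1+ cation balances one 1− anion.

[Ni(bipy)(NCS)(PPh3)][Sn(gly)I2(phen)]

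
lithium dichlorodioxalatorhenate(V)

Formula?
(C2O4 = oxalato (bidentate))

Ligands: 2 chloro (Cl, -1), 2 oxalato (C2O4, -2). Ligand charge sum = -6.
With Re in oxidation state +5, the complex ion is [Re...]^1−.
Charge balance with lithium (+1) requires 1 complex ion per 1 lithium.

Li[Re(C2O4)2Cl2]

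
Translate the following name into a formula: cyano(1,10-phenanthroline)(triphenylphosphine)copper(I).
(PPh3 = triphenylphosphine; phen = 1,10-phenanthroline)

Ligands: 1 triphenylphosphine (PPh3, neutral), 1 1,10-phenanthroline (phen, neutral), 1 cyano (CN, -1). Ligand charge sum = -1.
With Cu in oxidation state +1, the complex ion is [Cu...].

[Cu(CN)(phen)(PPh3)]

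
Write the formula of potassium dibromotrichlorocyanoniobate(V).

Ligands: 3 chloro (Cl, -1), 2 bromo (Br, -1), 1 cyano (CN, -1). Ligand charge sum = -6.
With Nb in oxidation state +5, the complex ion is [Nb...]^1−.
Charge balance with potassium (+1) requires 1 complex ion per 1 potassium.

K[NbBr2Cl3(CN)]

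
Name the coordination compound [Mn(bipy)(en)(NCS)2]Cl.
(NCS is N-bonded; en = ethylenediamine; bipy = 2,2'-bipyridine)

(2,2'-bipyridine)(ethylenediamine)diisothiocyanatomanganese(III) chloride

The 1 chloride counter-ion carries a total charge of -1, so each complex ion is 1+.
Ligand charges: 2×isothiocyanato (-1 each), 1×ethylenediamine (neutral), 1×2,2'-bipyridine (neutral); total -2. So Mn + (-2) = 1+, giving Mn = +3.
Ligands are named alphabetically: bipyridine before ethylenediamine before isothiocyanato.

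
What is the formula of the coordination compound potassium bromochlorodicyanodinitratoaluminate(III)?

Ligands: 1 bromo (Br, -1), 2 nitrato (NO3, -1), 2 cyano (CN, -1), 1 chloro (Cl, -1). Ligand charge sum = -6.
With Al in oxidation state +3, the complex ion is [Al...]^3−.
Charge balance with potassium (+1) requires 1 complex ion per 3 potassium.

K3[AlBrCl(CN)2(NO3)2]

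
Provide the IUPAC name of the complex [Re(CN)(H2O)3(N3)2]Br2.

triaquadiazidocyanorhenium(V) bromide

The 2 bromide counter-ions carry a total charge of -2, so each complex ion is 2+.
Ligand charges: 1×cyano (-1 each), 2×azido (-1 each), 3×aqua (neutral); total -3. So Re + (-3) = 2+, giving Re = +5.
Ligands are named alphabetically: aqua before azido before cyano.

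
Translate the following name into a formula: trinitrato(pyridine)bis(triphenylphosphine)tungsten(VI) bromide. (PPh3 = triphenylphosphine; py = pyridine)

Ligands: 2 triphenylphosphine (PPh3, neutral), 1 pyridine (py, neutral), 3 nitrato (NO3, -1). Ligand charge sum = -3.
With W in oxidation state +6, the complex ion is [W...]^3+.
Charge balance with bromide (-1) requires 1 complex ion per 3 bromide.

[W(NO3)3(PPh3)2(py)]Br3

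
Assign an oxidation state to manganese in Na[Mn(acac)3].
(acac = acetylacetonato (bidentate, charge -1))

+2

1 sodium outside the brackets (+1 each) → the complex ion is 1−.
Ligand charges: 3×acac = -3; sum -3.
Mn + (-3) = 1− ⇒ Mn is +2.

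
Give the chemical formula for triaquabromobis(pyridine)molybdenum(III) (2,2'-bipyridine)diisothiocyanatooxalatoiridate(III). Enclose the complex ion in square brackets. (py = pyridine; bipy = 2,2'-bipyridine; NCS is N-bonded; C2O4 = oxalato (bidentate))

[MoBr(H2O)3(py)2][Ir(bipy)(C2O4)(NCS)2]2

Cation [Mo…]: ligand charges -1, Mo(III) ⇒ ion charge 2+.
Anion [Ir…]: ligand charges -4, Ir(III) ⇒ ion charge 1−.
One 2+ cation requires 2 of the 1− anion.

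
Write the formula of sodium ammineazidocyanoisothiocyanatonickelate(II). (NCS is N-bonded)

Ligands: 1 azido (N3, -1), 1 isothiocyanato (NCS, -1), 1 ammine (NH3, neutral), 1 cyano (CN, -1). Ligand charge sum = -3.
Charge balance with sodium (+1) requires 1 complex ion per 1 sodium.

Na[Ni(CN)(N3)(NCS)(NH3)]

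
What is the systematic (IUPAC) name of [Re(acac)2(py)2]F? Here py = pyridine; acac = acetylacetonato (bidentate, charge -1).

bis(acetylacetonato)bis(pyridine)rhenium(III) fluoride

The 1 fluoride counter-ion carries a total charge of -1, so each complex ion is 1+.
Ligand charges: 2×pyridine (neutral), 2×acetylacetonato (-1 each); total -2. So Re + (-2) = 1+, giving Re = +3.
Ligands are named alphabetically: acetylacetonato before pyridine.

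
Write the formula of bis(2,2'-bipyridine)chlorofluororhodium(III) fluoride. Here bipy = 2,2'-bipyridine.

Ligands: 1 fluoro (F, -1), 2 2,2'-bipyridine (bipy, neutral), 1 chloro (Cl, -1). Ligand charge sum = -2.
Charge balance with fluoride (-1) requires 1 complex ion per 1 fluoride.

[Rh(bipy)2ClF]F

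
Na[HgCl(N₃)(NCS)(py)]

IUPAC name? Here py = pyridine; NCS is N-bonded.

sodium azidochloroisothiocyanato(pyridine)mercurate(II)

The 1 sodium counter-ion carries a total charge of +1, so each complex ion is 1−.
Ligand charges: 1×pyridine (neutral), 1×azido (-1 each), 1×chloro (-1 each), 1×isothiocyanato (-1 each); total -3. So Hg + (-3) = 1−, giving Hg = +2.
The complex ion is anionic, so mercury takes the -ate form mercurate(II).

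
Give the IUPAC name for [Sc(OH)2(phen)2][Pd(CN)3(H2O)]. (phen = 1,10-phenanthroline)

dihydroxobis(1,10-phenanthroline)scandium(III) aquatricyanopalladate(II)

Both ions are complex: the cation is named first with the plain metal name, the anion second with the -ate form; each ion's ligands are alphabetised independently.
Scandium is always +3 in its complexes; the cation's ligand charges sum to -2, so the complex cation is 1+.
A 1:1 salt means the anion carries the equal and opposite charge, 1−.
Anion: ligand charges sum to -3; for the ion to be 1−, Pd = +2.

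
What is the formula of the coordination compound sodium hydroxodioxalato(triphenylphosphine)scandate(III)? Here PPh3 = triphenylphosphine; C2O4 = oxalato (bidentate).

Na2[Sc(C2O4)2(OH)(PPh3)]

Ligands: 1 triphenylphosphine (PPh3, neutral), 2 oxalato (C2O4, -2), 1 hydroxo (OH, -1). Ligand charge sum = -5.
With Sc in oxidation state +3, the complex ion is [Sc...]^2−.
Charge balance with sodium (+1) requires 1 complex ion per 2 sodium.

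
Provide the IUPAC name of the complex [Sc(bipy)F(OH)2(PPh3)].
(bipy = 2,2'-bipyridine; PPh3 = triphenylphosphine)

There is no counter-ion, so the complex is neutral overall.
Ligand charges: 2×hydroxo (-1 each), 1×2,2'-bipyridine (neutral), 1×triphenylphosphine (neutral), 1×fluoro (-1 each); total -3. So Sc + (-3) = 0, giving Sc = +3.
Ligands are named alphabetically: bipyridine before fluoro before hydroxo before triphenylphosphine.

(2,2'-bipyridine)fluorodihydroxo(triphenylphosphine)scandium(III)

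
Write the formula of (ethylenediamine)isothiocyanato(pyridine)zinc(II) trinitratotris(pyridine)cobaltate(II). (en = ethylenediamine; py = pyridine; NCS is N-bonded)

Cation [Zn…]: ligand charges -1, Zn(II) ⇒ ion charge 1+.
Anion [Co…]: ligand charges -3, Co(II) ⇒ ion charge 1−.

[Zn(en)(NCS)(py)][Co(NO3)3(py)3]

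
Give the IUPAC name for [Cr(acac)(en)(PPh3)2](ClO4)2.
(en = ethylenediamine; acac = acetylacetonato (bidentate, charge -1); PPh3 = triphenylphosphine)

The 2 perchlorate counter-ions carry a total charge of -2, so each complex ion is 2+.
Ligand charges: 1×ethylenediamine (neutral), 1×acetylacetonato (-1 each), 2×triphenylphosphine (neutral); total -1. So Cr + (-1) = 2+, giving Cr = +3.
Ligands are named alphabetically: acetylacetonato before ethylenediamine before triphenylphosphine.

(acetylacetonato)(ethylenediamine)bis(triphenylphosphine)chromium(III) perchlorate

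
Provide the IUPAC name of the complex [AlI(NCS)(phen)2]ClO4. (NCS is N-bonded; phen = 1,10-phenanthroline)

The 1 perchlorate counter-ion carries a total charge of -1, so each complex ion is 1+.
Ligand charges: 1×isothiocyanato (-1 each), 1×iodo (-1 each), 2×1,10-phenanthroline (neutral); total -2. So Al + (-2) = 1+, giving Al = +3.
Ligands are named alphabetically: iodo before isothiocyanato before phenanthroline.

iodoisothiocyanatobis(1,10-phenanthroline)aluminium(III) perchlorate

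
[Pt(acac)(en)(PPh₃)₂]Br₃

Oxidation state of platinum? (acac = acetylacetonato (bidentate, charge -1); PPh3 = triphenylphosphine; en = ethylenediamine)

+4

3 bromide outside the brackets (-1 each) → the complex ion is 3+.
Ligand charges: 1×acac = -1; 2×PPh3 neutral; 1×en neutral; sum -1.
Pt + (-1) = 3+ ⇒ Pt is +4.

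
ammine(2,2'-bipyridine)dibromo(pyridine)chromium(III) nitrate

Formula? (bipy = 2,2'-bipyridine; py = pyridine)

[Cr(bipy)Br2(NH3)(py)]NO3

Ligands: 1 2,2'-bipyridine (bipy, neutral), 2 bromo (Br, -1), 1 ammine (NH3, neutral), 1 pyridine (py, neutral). Ligand charge sum = -2.
Charge balance with nitrate (-1) requires 1 complex ion per 1 nitrate.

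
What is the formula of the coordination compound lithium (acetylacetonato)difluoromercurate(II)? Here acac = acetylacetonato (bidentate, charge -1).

Li[Hg(acac)F2]

Ligands: 1 acetylacetonato (acac, -1), 2 fluoro (F, -1). Ligand charge sum = -3.
With Hg in oxidation state +2, the complex ion is [Hg...]^1−.
Charge balance with lithium (+1) requires 1 complex ion per 1 lithium.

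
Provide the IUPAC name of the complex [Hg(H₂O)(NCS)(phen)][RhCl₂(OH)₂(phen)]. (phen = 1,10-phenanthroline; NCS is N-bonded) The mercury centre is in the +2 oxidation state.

aquaisothiocyanato(1,10-phenanthroline)mercury(II) dichlorodihydroxo(1,10-phenanthroline)rhodate(III)

Hg is given as +2; the cation's ligand charges sum to -1, so the complex cation is 1+.
A 1:1 salt means the anion carries the equal and opposite charge, 1−.
Anion: ligand charges sum to -4; for the ion to be 1−, Rh = +3.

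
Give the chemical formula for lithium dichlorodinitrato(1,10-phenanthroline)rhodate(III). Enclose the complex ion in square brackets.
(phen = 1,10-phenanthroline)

Li[RhCl2(NO3)2(phen)]

Ligands: 2 chloro (Cl, -1), 1 1,10-phenanthroline (phen, neutral), 2 nitrato (NO3, -1). Ligand charge sum = -4.
Charge balance with lithium (+1) requires 1 complex ion per 1 lithium.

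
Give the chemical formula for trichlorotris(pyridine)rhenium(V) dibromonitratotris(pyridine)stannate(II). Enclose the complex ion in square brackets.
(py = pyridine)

[ReCl3(py)3][SnBr2(NO3)(py)3]2

Cation [Re…]: ligand charges -3, Re(V) ⇒ ion charge 2+.
Anion [Sn…]: ligand charges -3, Sn(II) ⇒ ion charge 1−.
One 2+ cation requires 2 of the 1− anion.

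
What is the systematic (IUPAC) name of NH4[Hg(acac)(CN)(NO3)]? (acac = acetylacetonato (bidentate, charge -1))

ammonium (acetylacetonato)cyanonitratomercurate(II)

The 1 ammonium counter-ion carries a total charge of +1, so each complex ion is 1−.
Ligand charges: 1×nitrato (-1 each), 1×cyano (-1 each), 1×acetylacetonato (-1 each); total -3. So Hg + (-3) = 1−, giving Hg = +2.
The complex ion is anionic, so mercury takes the -ate form mercurate(II).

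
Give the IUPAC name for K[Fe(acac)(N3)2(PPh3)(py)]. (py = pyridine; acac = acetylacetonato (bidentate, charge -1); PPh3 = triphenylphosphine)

potassium (acetylacetonato)diazido(pyridine)(triphenylphosphine)ferrate(II)

The 1 potassium counter-ion carries a total charge of +1, so each complex ion is 1−.
Ligand charges: 1×pyridine (neutral), 2×azido (-1 each), 1×acetylacetonato (-1 each), 1×triphenylphosphine (neutral); total -3. So Fe + (-3) = 1−, giving Fe = +2.
Ligands are named alphabetically: acetylacetonato before azido before pyridine before triphenylphosphine.
The complex ion is anionic, so iron takes the -ate form ferrate(II).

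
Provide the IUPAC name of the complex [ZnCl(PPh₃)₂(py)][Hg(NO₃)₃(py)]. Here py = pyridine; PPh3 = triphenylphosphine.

chloro(pyridine)bis(triphenylphosphine)zinc(II) trinitrato(pyridine)mercurate(II)

Zinc is always +2 in its complexes; the cation's ligand charges sum to -1, so the complex cation is 1+.
A 1:1 salt means the anion carries the equal and opposite charge, 1−.
Anion: ligand charges sum to -3; for the ion to be 1−, Hg = +2.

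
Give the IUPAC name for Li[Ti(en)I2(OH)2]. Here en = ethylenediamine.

lithium (ethylenediamine)dihydroxodiiodotitanate(III)

The 1 lithium counter-ion carries a total charge of +1, so each complex ion is 1−.
Ligand charges: 1×ethylenediamine (neutral), 2×hydroxo (-1 each), 2×iodo (-1 each); total -4. So Ti + (-4) = 1−, giving Ti = +3.
The complex ion is anionic, so titanium takes the -ate form titanate(III).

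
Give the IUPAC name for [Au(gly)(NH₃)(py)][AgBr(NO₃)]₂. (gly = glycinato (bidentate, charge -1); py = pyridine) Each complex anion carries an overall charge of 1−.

ammine(glycinato)(pyridine)gold(III) bromonitratoargentate(I)

Both ions are complex: the cation is named first with the plain metal name, the anion second with the -ate form; each ion's ligands are alphabetised independently.
The complex anion is given as 1−; its ligand charges sum to -2, so Ag = +1.
With 2 anions per cation, the cation must be 2×1 = 2+.
Cation: ligand charges sum to -1; for the ion to be 2+, Au = +3.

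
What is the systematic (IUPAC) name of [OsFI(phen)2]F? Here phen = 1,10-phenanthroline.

fluoroiodobis(1,10-phenanthroline)osmium(III) fluoride

The 1 fluoride counter-ion carries a total charge of -1, so each complex ion is 1+.
Ligand charges: 2×1,10-phenanthroline (neutral), 1×fluoro (-1 each), 1×iodo (-1 each); total -2. So Os + (-2) = 1+, giving Os = +3.
Ligands are named alphabetically: fluoro before iodo before phenanthroline.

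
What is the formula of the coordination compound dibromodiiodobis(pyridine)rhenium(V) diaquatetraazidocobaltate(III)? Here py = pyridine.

[ReBr2I2(py)2][Co(H2O)2(N3)4]

Cation [Re…]: ligand charges -4, Re(V) ⇒ ion charge 1+.
Anion [Co…]: ligand charges -4, Co(III) ⇒ ion charge 1−.
One 1+ cation balances one 1− anion.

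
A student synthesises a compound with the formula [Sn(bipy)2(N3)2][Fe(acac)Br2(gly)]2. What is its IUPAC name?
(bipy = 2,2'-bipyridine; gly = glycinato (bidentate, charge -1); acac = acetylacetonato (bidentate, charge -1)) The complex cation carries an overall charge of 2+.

diazidobis(2,2'-bipyridine)tin(IV) (acetylacetonato)dibromo(glycinato)ferrate(III)

Both ions are complex: the cation is named first with the plain metal name, the anion second with the -ate form; each ion's ligands are alphabetised independently.
The complex cation is given as 2+; its ligand charges sum to -2, so Sn = +4.
With 2 anions per cation, each anion must be 2/2 = 1−.
Anion: ligand charges sum to -4; for the ion to be 1−, Fe = +3.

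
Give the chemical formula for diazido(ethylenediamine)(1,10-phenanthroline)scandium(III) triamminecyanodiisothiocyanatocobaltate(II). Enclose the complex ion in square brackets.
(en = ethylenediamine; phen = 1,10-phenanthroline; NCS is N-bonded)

[Sc(en)(N3)2(phen)][Co(CN)(NCS)2(NH3)3]

Cation [Sc…]: ligand charges -2, Sc(III) ⇒ ion charge 1+.
Anion [Co…]: ligand charges -3, Co(II) ⇒ ion charge 1−.
One 1+ cation balances one 1− anion.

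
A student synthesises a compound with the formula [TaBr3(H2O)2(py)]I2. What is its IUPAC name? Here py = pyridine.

diaquatribromo(pyridine)tantalum(V) iodide

The 2 iodide counter-ions carry a total charge of -2, so each complex ion is 2+.
Ligand charges: 2×aqua (neutral), 1×pyridine (neutral), 3×bromo (-1 each); total -3. So Ta + (-3) = 2+, giving Ta = +5.
Ligands are named alphabetically: aqua before bromo before pyridine.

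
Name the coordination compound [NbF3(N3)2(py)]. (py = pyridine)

diazidotrifluoro(pyridine)niobium(V)

There is no counter-ion, so the complex is neutral overall.
Ligand charges: 1×pyridine (neutral), 3×fluoro (-1 each), 2×azido (-1 each); total -5. So Nb + (-5) = 0, giving Nb = +5.
Ligands are named alphabetically: azido before fluoro before pyridine.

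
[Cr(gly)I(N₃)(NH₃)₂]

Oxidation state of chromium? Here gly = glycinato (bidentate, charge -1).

+3

No counter-ion: the bracketed complex is neutral.
Ligand charges: 1×N3 = -1; 2×NH3 neutral; 1×I = -1; 1×gly = -1; sum -3.
Cr + (-3) = 0 ⇒ Cr is +3.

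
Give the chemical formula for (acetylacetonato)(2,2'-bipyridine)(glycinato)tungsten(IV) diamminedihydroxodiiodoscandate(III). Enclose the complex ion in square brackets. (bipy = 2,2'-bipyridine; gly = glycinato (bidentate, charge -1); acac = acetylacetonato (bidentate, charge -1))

Cation [W…]: ligand charges -2, W(IV) ⇒ ion charge 2+.
Anion [Sc…]: ligand charges -4, Sc(III) ⇒ ion charge 1−.
One 2+ cation requires 2 of the 1− anion.

[W(acac)(bipy)(gly)][ScI2(NH3)2(OH)2]2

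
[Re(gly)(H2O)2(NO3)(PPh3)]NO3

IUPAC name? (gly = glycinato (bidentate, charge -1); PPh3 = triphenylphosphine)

diaqua(glycinato)nitrato(triphenylphosphine)rhenium(III) nitrate

The 1 nitrate counter-ion carries a total charge of -1, so each complex ion is 1+.
Ligand charges: 1×nitrato (-1 each), 1×glycinato (-1 each), 2×aqua (neutral), 1×triphenylphosphine (neutral); total -2. So Re + (-2) = 1+, giving Re = +3.
Ligands are named alphabetically: aqua before glycinato before nitrato before triphenylphosphine.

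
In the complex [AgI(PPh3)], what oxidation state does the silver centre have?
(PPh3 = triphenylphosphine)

No counter-ion: the bracketed complex is neutral.
Ligand charges: 1×PPh3 neutral; 1×I = -1; sum -1.
Ag + (-1) = 0 ⇒ Ag is +1.

+1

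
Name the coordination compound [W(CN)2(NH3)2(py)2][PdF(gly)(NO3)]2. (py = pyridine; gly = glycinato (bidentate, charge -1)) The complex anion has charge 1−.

diamminedicyanobis(pyridine)tungsten(IV) fluoro(glycinato)nitratopalladate(II)

Both ions are complex: the cation is named first with the plain metal name, the anion second with the -ate form; each ion's ligands are alphabetised independently.
The complex anion is given as 1−; its ligand charges sum to -3, so Pd = +2.
With 2 anions per cation, the cation must be 2×1 = 2+.
Cation: ligand charges sum to -2; for the ion to be 2+, W = +4.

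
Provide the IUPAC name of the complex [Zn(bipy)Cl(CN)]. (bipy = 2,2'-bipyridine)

There is no counter-ion, so the complex is neutral overall.
Ligand charges: 1×2,2'-bipyridine (neutral), 1×cyano (-1 each), 1×chloro (-1 each); total -2. So Zn + (-2) = 0, giving Zn = +2.
Ligands are named alphabetically: bipyridine before chloro before cyano.

(2,2'-bipyridine)chlorocyanozinc(II)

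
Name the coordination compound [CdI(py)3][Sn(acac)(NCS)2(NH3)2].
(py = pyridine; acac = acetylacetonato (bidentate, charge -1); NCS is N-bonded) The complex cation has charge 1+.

The complex cation is given as 1+; its ligand charges sum to -1, so Cd = +2.
A 1:1 salt means the anion carries the equal and opposite charge, 1−.
Anion: ligand charges sum to -3; for the ion to be 1−, Sn = +2.

iodotris(pyridine)cadmium(II) (acetylacetonato)diamminediisothiocyanatostannate(II)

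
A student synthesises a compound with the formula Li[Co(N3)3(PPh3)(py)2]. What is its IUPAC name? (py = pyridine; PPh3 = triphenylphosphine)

lithium triazidobis(pyridine)(triphenylphosphine)cobaltate(II)

The 1 lithium counter-ion carries a total charge of +1, so each complex ion is 1−.
Ligand charges: 2×pyridine (neutral), 1×triphenylphosphine (neutral), 3×azido (-1 each); total -3. So Co + (-3) = 1−, giving Co = +2.
Ligands are named alphabetically: azido before pyridine before triphenylphosphine.
The complex ion is anionic, so cobalt takes the -ate form cobaltate(II).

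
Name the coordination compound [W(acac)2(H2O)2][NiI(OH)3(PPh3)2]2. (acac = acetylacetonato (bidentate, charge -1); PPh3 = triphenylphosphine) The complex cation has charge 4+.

bis(acetylacetonato)diaquatungsten(VI) trihydroxoiodobis(triphenylphosphine)nickelate(II)

Both ions are complex: the cation is named first with the plain metal name, the anion second with the -ate form; each ion's ligands are alphabetised independently.
The complex cation is given as 4+; its ligand charges sum to -2, so W = +6.
With 2 anions per cation, each anion must be 4/2 = 2−.
Anion: ligand charges sum to -4; for the ion to be 2−, Ni = +2.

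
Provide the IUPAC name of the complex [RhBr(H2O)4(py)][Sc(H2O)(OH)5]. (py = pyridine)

tetraaquabromo(pyridine)rhodium(III) aquapentahydroxoscandate(III)

Scandium is always +3 in its complexes; the anion's ligand charges sum to -5, so the complex anion is 2−.
A 1:1 salt means the cation carries the equal and opposite charge, 2+.
Cation: ligand charges sum to -1; for the ion to be 2+, Rh = +3.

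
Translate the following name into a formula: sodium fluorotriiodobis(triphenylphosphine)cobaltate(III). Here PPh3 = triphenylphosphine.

Na[CoFI3(PPh3)2]

Ligands: 1 fluoro (F, -1), 2 triphenylphosphine (PPh3, neutral), 3 iodo (I, -1). Ligand charge sum = -4.
Charge balance with sodium (+1) requires 1 complex ion per 1 sodium.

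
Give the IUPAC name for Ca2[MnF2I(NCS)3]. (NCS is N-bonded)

The 2 calcium counter-ions carry a total charge of +4, so each complex ion is 4−.
Ligand charges: 3×isothiocyanato (-1 each), 2×fluoro (-1 each), 1×iodo (-1 each); total -6. So Mn + (-6) = 4−, giving Mn = +2.
Ligands are named alphabetically: fluoro before iodo before isothiocyanato.
The complex ion is anionic, so manganese takes the -ate form manganate(II).

calcium difluoroiodotriisothiocyanatomanganate(II)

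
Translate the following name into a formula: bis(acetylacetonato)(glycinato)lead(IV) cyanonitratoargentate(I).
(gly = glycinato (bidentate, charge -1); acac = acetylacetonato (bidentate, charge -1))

Cation [Pb…]: ligand charges -3, Pb(IV) ⇒ ion charge 1+.
Anion [Ag…]: ligand charges -2, Ag(I) ⇒ ion charge 1−.
One 1+ cation balances one 1− anion.

[Pb(acac)2(gly)][Ag(CN)(NO3)]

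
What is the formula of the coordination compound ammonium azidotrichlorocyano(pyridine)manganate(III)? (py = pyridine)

(NH4)2[MnCl3(CN)(N3)(py)]

Ligands: 3 chloro (Cl, -1), 1 cyano (CN, -1), 1 azido (N3, -1), 1 pyridine (py, neutral). Ligand charge sum = -5.
Charge balance with ammonium (+1) requires 1 complex ion per 2 ammonium.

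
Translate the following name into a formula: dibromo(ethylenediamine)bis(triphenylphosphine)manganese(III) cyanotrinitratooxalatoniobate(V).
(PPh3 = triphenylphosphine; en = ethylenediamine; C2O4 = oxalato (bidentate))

[MnBr2(en)(PPh3)2][Nb(C2O4)(CN)(NO3)3]

Cation [Mn…]: ligand charges -2, Mn(III) ⇒ ion charge 1+.
Anion [Nb…]: ligand charges -6, Nb(V) ⇒ ion charge 1−.
One 1+ cation balances one 1− anion.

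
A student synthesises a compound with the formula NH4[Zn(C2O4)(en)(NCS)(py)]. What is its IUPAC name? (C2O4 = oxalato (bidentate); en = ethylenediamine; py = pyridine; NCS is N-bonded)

ammonium (ethylenediamine)isothiocyanatooxalato(pyridine)zincate(II)

The 1 ammonium counter-ion carries a total charge of +1, so each complex ion is 1−.
Ligand charges: 1×oxalato (-2 each), 1×ethylenediamine (neutral), 1×pyridine (neutral), 1×isothiocyanato (-1 each); total -3. So Zn + (-3) = 1−, giving Zn = +2.
Ligands are named alphabetically: ethylenediamine before isothiocyanato before oxalato before pyridine.
The complex ion is anionic, so zinc takes the -ate form zincate(II).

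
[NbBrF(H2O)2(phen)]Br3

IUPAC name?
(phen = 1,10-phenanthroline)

The 3 bromide counter-ions carry a total charge of -3, so each complex ion is 3+.
Ligand charges: 1×fluoro (-1 each), 1×1,10-phenanthroline (neutral), 2×aqua (neutral), 1×bromo (-1 each); total -2. So Nb + (-2) = 3+, giving Nb = +5.
Ligands are named alphabetically: aqua before bromo before fluoro before phenanthroline.

diaquabromofluoro(1,10-phenanthroline)niobium(V) bromide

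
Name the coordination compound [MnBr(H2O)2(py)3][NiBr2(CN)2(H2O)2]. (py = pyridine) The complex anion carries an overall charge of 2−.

The complex anion is given as 2−; its ligand charges sum to -4, so Ni = +2.
A 1:1 salt means the cation carries the equal and opposite charge, 2+.
Cation: ligand charges sum to -1; for the ion to be 2+, Mn = +3.

diaquabromotris(pyridine)manganese(III) diaquadibromodicyanonickelate(II)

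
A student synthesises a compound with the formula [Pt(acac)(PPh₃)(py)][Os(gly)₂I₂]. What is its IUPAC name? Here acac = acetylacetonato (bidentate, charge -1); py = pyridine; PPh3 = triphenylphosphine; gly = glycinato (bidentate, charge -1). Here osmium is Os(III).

(acetylacetonato)(pyridine)(triphenylphosphine)platinum(II) bis(glycinato)diiodoosmate(III)

Os is given as +3; the anion's ligand charges sum to -4, so the complex anion is 1−.
A 1:1 salt means the cation carries the equal and opposite charge, 1+.
Cation: ligand charges sum to -1; for the ion to be 1+, Pt = +2.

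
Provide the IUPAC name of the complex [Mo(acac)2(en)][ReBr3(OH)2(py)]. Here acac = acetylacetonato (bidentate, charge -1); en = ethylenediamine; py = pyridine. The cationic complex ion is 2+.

bis(acetylacetonato)(ethylenediamine)molybdenum(IV) tribromodihydroxo(pyridine)rhenate(III)

The complex cation is given as 2+; its ligand charges sum to -2, so Mo = +4.
A 1:1 salt means the anion carries the equal and opposite charge, 2−.
Anion: ligand charges sum to -5; for the ion to be 2−, Re = +3.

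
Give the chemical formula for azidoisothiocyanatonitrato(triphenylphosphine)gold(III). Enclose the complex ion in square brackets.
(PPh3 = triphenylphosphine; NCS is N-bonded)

Ligands: 1 azido (N3, -1), 1 triphenylphosphine (PPh3, neutral), 1 isothiocyanato (NCS, -1), 1 nitrato (NO3, -1). Ligand charge sum = -3.
With Au in oxidation state +3, the complex ion is [Au...].

[Au(N3)(NCS)(NO3)(PPh3)]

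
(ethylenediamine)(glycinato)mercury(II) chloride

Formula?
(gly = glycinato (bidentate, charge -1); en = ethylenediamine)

Ligands: 1 glycinato (gly, -1), 1 ethylenediamine (en, neutral). Ligand charge sum = -1.
With Hg in oxidation state +2, the complex ion is [Hg...]^1+.
Charge balance with chloride (-1) requires 1 complex ion per 1 chloride.

[Hg(en)(gly)]Cl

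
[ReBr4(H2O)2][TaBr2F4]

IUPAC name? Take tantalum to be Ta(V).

diaquatetrabromorhenium(V) dibromotetrafluorotantalate(V)

Both ions are complex: the cation is named first with the plain metal name, the anion second with the -ate form; each ion's ligands are alphabetised independently.
Ta is given as +5; the anion's ligand charges sum to -6, so the complex anion is 1−.
A 1:1 salt means the cation carries the equal and opposite charge, 1+.
Cation: ligand charges sum to -4; for the ion to be 1+, Re = +5.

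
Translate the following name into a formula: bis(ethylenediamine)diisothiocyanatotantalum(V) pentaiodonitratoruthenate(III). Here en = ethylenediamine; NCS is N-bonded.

Cation [Ta…]: ligand charges -2, Ta(V) ⇒ ion charge 3+.
Anion [Ru…]: ligand charges -6, Ru(III) ⇒ ion charge 3−.
One 3+ cation balances one 3− anion.

[Ta(en)2(NCS)2][RuI5(NO3)]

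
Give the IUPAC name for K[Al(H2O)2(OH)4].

potassium diaquatetrahydroxoaluminate(III)

The 1 potassium counter-ion carries a total charge of +1, so each complex ion is 1−.
Ligand charges: 4×hydroxo (-1 each), 2×aqua (neutral); total -4. So Al + (-4) = 1−, giving Al = +3.
The complex ion is anionic, so aluminium takes the -ate form aluminate(III).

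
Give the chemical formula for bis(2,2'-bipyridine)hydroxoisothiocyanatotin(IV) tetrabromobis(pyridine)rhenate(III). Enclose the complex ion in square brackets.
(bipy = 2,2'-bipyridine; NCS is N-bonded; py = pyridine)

[Sn(bipy)2(NCS)(OH)][ReBr4(py)2]2

Cation [Sn…]: ligand charges -2, Sn(IV) ⇒ ion charge 2+.
Anion [Re…]: ligand charges -4, Re(III) ⇒ ion charge 1−.
One 2+ cation requires 2 of the 1− anion.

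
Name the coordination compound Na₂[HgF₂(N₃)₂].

The 2 sodium counter-ions carry a total charge of +2, so each complex ion is 2−.
Ligand charges: 2×azido (-1 each), 2×fluoro (-1 each); total -4. So Hg + (-4) = 2−, giving Hg = +2.
Ligands are named alphabetically: azido before fluoro.
The complex ion is anionic, so mercury takes the -ate form mercurate(II).

sodium diazidodifluoromercurate(II)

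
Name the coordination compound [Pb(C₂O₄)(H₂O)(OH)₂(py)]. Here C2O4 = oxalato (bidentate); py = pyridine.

There is no counter-ion, so the complex is neutral overall.
Ligand charges: 1×oxalato (-2 each), 1×pyridine (neutral), 2×hydroxo (-1 each), 1×aqua (neutral); total -4. So Pb + (-4) = 0, giving Pb = +4.
Ligands are named alphabetically: aqua before hydroxo before oxalato before pyridine.

aquadihydroxooxalato(pyridine)lead(IV)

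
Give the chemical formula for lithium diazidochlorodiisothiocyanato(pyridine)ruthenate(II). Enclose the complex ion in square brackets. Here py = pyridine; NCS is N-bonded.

Li3[RuCl(N3)2(NCS)2(py)]

Ligands: 1 pyridine (py, neutral), 2 isothiocyanato (NCS, -1), 1 chloro (Cl, -1), 2 azido (N3, -1). Ligand charge sum = -5.
With Ru in oxidation state +2, the complex ion is [Ru...]^3−.
Charge balance with lithium (+1) requires 1 complex ion per 3 lithium.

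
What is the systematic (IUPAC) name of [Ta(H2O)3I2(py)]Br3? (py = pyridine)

The 3 bromide counter-ions carry a total charge of -3, so each complex ion is 3+.
Ligand charges: 1×pyridine (neutral), 2×iodo (-1 each), 3×aqua (neutral); total -2. So Ta + (-2) = 3+, giving Ta = +5.
Ligands are named alphabetically: aqua before iodo before pyridine.

triaquadiiodo(pyridine)tantalum(V) bromide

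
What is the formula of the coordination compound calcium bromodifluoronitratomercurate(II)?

Ligands: 1 bromo (Br, -1), 1 nitrato (NO3, -1), 2 fluoro (F, -1). Ligand charge sum = -4.
With Hg in oxidation state +2, the complex ion is [Hg...]^2−.
Charge balance with calcium (+2) requires 1 complex ion per 1 calcium.

Ca[HgBrF2(NO3)]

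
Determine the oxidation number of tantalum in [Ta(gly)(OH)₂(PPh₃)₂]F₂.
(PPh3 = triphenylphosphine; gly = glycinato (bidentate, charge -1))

+5

2 fluoride outside the brackets (-1 each) → the complex ion is 2+.
Ligand charges: 2×PPh3 neutral; 1×gly = -1; 2×OH = -2; sum -3.
Ta + (-3) = 2+ ⇒ Ta is +5.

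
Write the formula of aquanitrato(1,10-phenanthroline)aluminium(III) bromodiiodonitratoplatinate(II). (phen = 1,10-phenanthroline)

Cation [Al…]: ligand charges -1, Al(III) ⇒ ion charge 2+.
Anion [Pt…]: ligand charges -4, Pt(II) ⇒ ion charge 2−.

[Al(H2O)(NO3)(phen)][PtBrI2(NO3)]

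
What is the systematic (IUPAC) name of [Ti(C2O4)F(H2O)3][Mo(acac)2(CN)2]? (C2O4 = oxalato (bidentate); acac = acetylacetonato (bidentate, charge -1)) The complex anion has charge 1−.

triaquafluorooxalatotitanium(IV) bis(acetylacetonato)dicyanomolybdate(III)

The complex anion is given as 1−; its ligand charges sum to -4, so Mo = +3.
A 1:1 salt means the cation carries the equal and opposite charge, 1+.
Cation: ligand charges sum to -3; for the ion to be 1+, Ti = +4.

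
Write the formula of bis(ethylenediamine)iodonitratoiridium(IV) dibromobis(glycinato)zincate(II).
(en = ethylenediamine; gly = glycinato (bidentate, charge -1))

Cation [Ir…]: ligand charges -2, Ir(IV) ⇒ ion charge 2+.
Anion [Zn…]: ligand charges -4, Zn(II) ⇒ ion charge 2−.
One 2+ cation balances one 2− anion.

[Ir(en)2I(NO3)][ZnBr2(gly)2]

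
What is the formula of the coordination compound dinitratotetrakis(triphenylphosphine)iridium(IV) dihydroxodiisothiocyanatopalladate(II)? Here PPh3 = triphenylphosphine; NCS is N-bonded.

Cation [Ir…]: ligand charges -2, Ir(IV) ⇒ ion charge 2+.
Anion [Pd…]: ligand charges -4, Pd(II) ⇒ ion charge 2−.

[Ir(NO3)2(PPh3)4][Pd(NCS)2(OH)2]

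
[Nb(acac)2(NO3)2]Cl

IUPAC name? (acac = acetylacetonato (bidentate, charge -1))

bis(acetylacetonato)dinitratoniobium(V) chloride

The 1 chloride counter-ion carries a total charge of -1, so each complex ion is 1+.
Ligand charges: 2×acetylacetonato (-1 each), 2×nitrato (-1 each); total -4. So Nb + (-4) = 1+, giving Nb = +5.
Ligands are named alphabetically: acetylacetonato before nitrato.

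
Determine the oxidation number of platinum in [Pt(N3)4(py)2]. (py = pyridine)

No counter-ion: the bracketed complex is neutral.
Ligand charges: 4×N3 = -4; 2×py neutral; sum -4.
Pt + (-4) = 0 ⇒ Pt is +4.

+4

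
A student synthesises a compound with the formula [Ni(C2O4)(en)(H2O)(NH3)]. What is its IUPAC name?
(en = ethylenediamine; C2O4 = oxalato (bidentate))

ammineaqua(ethylenediamine)oxalatonickel(II)

There is no counter-ion, so the complex is neutral overall.
Ligand charges: 1×ethylenediamine (neutral), 1×aqua (neutral), 1×ammine (neutral), 1×oxalato (-2 each); total -2. So Ni + (-2) = 0, giving Ni = +2.
Ligands are named alphabetically: ammine before aqua before ethylenediamine before oxalato.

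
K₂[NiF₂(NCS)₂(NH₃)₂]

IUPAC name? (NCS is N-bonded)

potassium diamminedifluorodiisothiocyanatonickelate(II)

The 2 potassium counter-ions carry a total charge of +2, so each complex ion is 2−.
Ligand charges: 2×isothiocyanato (-1 each), 2×fluoro (-1 each), 2×ammine (neutral); total -4. So Ni + (-4) = 2−, giving Ni = +2.
Ligands are named alphabetically: ammine before fluoro before isothiocyanato.
The complex ion is anionic, so nickel takes the -ate form nickelate(II).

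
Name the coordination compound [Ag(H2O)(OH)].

aquahydroxosilver(I)

There is no counter-ion, so the complex is neutral overall.
Ligand charges: 1×hydroxo (-1 each), 1×aqua (neutral); total -1. So Ag + (-1) = 0, giving Ag = +1.
Ligands are named alphabetically: aqua before hydroxo.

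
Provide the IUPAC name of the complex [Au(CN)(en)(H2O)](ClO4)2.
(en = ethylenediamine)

The 2 perchlorate counter-ions carry a total charge of -2, so each complex ion is 2+.
Ligand charges: 1×cyano (-1 each), 1×ethylenediamine (neutral), 1×aqua (neutral); total -1. So Au + (-1) = 2+, giving Au = +3.
Ligands are named alphabetically: aqua before cyano before ethylenediamine.

aquacyano(ethylenediamine)gold(III) perchlorate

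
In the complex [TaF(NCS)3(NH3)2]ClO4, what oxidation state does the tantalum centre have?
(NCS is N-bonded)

+5

1 perchlorate outside the brackets (-1 each) → the complex ion is 1+.
Ligand charges: 3×NCS = -3; 2×NH3 neutral; 1×F = -1; sum -4.
Ta + (-4) = 1+ ⇒ Ta is +5.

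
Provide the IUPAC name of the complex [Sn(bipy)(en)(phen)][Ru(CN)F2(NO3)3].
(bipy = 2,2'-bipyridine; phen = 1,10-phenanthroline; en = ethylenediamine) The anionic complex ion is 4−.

The complex anion is given as 4−; its ligand charges sum to -6, so Ru = +2.
A 1:1 salt means the cation carries the equal and opposite charge, 4+.
Cation: ligand charges sum to 0; for the ion to be 4+, Sn = +4.

(2,2'-bipyridine)(ethylenediamine)(1,10-phenanthroline)tin(IV) cyanodifluorotrinitratoruthenate(II)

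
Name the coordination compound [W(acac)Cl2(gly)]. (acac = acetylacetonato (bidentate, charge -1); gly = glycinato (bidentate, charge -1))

(acetylacetonato)dichloro(glycinato)tungsten(IV)

There is no counter-ion, so the complex is neutral overall.
Ligand charges: 2×chloro (-1 each), 1×acetylacetonato (-1 each), 1×glycinato (-1 each); total -4. So W + (-4) = 0, giving W = +4.
Ligands are named alphabetically: acetylacetonato before chloro before glycinato.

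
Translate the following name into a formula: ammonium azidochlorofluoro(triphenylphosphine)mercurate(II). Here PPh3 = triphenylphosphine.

Ligands: 1 chloro (Cl, -1), 1 azido (N3, -1), 1 triphenylphosphine (PPh3, neutral), 1 fluoro (F, -1). Ligand charge sum = -3.
With Hg in oxidation state +2, the complex ion is [Hg...]^1−.
Charge balance with ammonium (+1) requires 1 complex ion per 1 ammonium.

NH4[HgClF(N3)(PPh3)]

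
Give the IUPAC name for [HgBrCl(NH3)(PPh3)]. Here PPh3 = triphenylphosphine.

amminebromochloro(triphenylphosphine)mercury(II)

There is no counter-ion, so the complex is neutral overall.
Ligand charges: 1×triphenylphosphine (neutral), 1×ammine (neutral), 1×bromo (-1 each), 1×chloro (-1 each); total -2. So Hg + (-2) = 0, giving Hg = +2.
Ligands are named alphabetically: ammine before bromo before chloro before triphenylphosphine.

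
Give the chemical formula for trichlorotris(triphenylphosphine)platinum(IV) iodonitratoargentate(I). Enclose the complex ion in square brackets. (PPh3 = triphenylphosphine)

Cation [Pt…]: ligand charges -3, Pt(IV) ⇒ ion charge 1+.
Anion [Ag…]: ligand charges -2, Ag(I) ⇒ ion charge 1−.
One 1+ cation balances one 1− anion.

[PtCl3(PPh3)3][AgI(NO3)]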